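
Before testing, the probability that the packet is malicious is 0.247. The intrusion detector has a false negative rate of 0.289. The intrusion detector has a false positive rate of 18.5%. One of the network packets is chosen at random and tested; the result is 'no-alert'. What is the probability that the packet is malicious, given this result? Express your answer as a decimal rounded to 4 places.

P(H | E) ≈ 0.1042

Let H be the event that the packet is malicious. P(H) = 0.247, so P(¬H) = 0.753. With E the 'no-alert' result, P(E|H) = 0.289 and P(E|¬H) = 0.815.
P(E) = 0.289·0.247 + 0.815·0.753 = 0.071383 + 0.61369 = 0.68508.
By Bayes' theorem, P(H|E) = 0.071383 / 0.68508 = 0.1042.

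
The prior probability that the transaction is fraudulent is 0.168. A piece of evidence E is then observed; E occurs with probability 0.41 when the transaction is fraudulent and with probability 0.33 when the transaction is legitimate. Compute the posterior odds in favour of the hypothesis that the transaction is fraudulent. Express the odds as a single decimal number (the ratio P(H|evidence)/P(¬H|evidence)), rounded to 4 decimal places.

Prior odds = 0.168/(1−0.168) = 0.20192.
Likelihood ratio for E = 0.41/0.33 = 1.2424.
Posterior odds = prior odds × LR = 0.25087.

Posterior odds ≈ 0.2509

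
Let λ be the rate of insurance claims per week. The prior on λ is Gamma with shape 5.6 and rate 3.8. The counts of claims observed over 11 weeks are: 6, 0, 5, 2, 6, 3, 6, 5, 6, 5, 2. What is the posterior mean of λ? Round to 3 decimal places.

Total count ∑xᵢ = 46 over n = 11 weeks.
Gamma is conjugate to the Poisson likelihood: posterior is Gamma(shape = 5.6+46 = 51.6, rate = 3.8+11 = 14.8).
Posterior mean = shape/rate = 51.6/14.8 = 3.486.

Posterior mean ≈ 3.486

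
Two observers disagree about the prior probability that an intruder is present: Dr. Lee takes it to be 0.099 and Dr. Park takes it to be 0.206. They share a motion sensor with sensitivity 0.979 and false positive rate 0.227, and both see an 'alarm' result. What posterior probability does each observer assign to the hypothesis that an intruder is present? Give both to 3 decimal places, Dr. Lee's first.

P('+'|H) = 0.979, P('+'|¬H) = 0.227.
Dr. Lee: numerator 0.979·0.099 = 0.096921; evidence = 0.096921+0.227·0.901 = 0.30145; posterior = 0.322.
Dr. Park: numerator 0.979·0.206 = 0.20167; evidence = 0.20167+0.227·0.794 = 0.38191; posterior = 0.528.

Dr. Lee: 0.322; Dr. Park: 0.528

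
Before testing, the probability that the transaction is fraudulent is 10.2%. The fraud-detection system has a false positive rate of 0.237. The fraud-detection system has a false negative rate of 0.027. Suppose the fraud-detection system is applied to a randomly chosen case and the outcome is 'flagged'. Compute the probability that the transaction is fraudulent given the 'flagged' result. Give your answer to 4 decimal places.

Write H for 'the transaction is fraudulent'. Prior odds H:¬H = 0.102/0.898 = 0.11359. For the 'flagged' outcome, the likelihood ratio is 0.973/0.237 = 4.1055.
Posterior odds = 0.11359 × 4.1055 = 0.46632, so P(H|E) = 0.46632/(1+0.46632) = 0.3180.

P(H | E) ≈ 0.3180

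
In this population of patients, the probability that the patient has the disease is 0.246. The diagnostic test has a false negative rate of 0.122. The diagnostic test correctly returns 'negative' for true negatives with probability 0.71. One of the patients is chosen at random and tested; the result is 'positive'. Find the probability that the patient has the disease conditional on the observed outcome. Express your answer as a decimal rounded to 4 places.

P(H | E) ≈ 0.4969

Let H be the event that the patient has the disease. P(H) = 0.246, so P(¬H) = 0.754. With E the 'positive' result, P(E|H) = 0.878 and P(E|¬H) = 0.29.
P(E) = 0.878·0.246 + 0.29·0.754 = 0.21599 + 0.21866 = 0.43465.
By Bayes' theorem, P(H|E) = 0.21599 / 0.43465 = 0.4969.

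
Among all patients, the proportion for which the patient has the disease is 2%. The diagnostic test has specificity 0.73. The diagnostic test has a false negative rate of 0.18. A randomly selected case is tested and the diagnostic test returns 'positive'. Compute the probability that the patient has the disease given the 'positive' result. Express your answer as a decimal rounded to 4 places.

Write H for 'the patient has the disease'. Prior odds H:¬H = 0.02/0.98 = 0.020408. For the 'positive' outcome, the likelihood ratio is 0.82/0.27 = 3.0370.
Posterior odds = 0.020408 × 3.0370 = 0.061980, so P(H|E) = 0.061980/(1+0.061980) = 0.0584.

P(H | E) ≈ 0.0584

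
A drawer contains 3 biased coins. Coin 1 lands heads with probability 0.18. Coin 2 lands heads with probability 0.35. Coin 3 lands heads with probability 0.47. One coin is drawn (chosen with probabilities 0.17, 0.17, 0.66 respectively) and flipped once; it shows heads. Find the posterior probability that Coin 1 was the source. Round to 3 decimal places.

Posterior probability ≈ 0.076

P(heads|C1) = 0.18; P(heads|C2) = 0.35; P(heads|C3) = 0.47.
Prior × likelihood for each source: 0.17·0.18=0.03060, 0.17·0.35=0.05950, 0.66·0.47=0.3102. Summing gives P(heads) = 0.40030.
P(Coin 1 | heads) = 0.03060 / 0.40030 = 0.076.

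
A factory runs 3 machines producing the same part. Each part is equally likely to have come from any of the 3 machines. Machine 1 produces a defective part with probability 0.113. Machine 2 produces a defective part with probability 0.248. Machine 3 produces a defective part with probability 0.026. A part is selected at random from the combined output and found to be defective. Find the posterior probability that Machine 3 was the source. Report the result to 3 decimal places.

Tabulate prior·likelihood by source: [1] prior 0.333333, lik 0.113, product 0.03767; [2] prior 0.333333, lik 0.248, product 0.08267; [3] prior 0.333333, lik 0.026, product 0.008667.
Normalizing constant = 0.12900; the posterior for Machine 3 is its product over the sum, 0.008667/0.12900 = 0.067.

Posterior probability ≈ 0.067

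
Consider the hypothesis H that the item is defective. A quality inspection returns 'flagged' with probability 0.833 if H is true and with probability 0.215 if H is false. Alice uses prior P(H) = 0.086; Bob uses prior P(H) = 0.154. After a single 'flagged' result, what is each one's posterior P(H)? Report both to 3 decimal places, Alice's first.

Alice: 0.267; Bob: 0.414

P('+'|H) = 0.833, P('+'|¬H) = 0.215.
Alice: numerator 0.833·0.086 = 0.071638; evidence = 0.071638+0.215·0.914 = 0.26815; posterior = 0.267.
Bob: numerator 0.833·0.154 = 0.12828; evidence = 0.12828+0.215·0.846 = 0.31017; posterior = 0.414.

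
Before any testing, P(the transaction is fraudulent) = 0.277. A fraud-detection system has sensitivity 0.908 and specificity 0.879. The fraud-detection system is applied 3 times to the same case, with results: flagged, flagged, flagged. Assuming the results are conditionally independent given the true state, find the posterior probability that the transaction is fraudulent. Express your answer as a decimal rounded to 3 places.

With H the event that the transaction is fraudulent, the joint likelihood of the observed sequence is P(data|H) = 0.908·0.908·0.908 = 0.74861 and P(data|¬H) = 0.121·0.121·0.121 = 0.0017716.
Bayes: P(H|data) = 0.277·0.74861 / (0.277·0.74861 + 0.723·0.0017716) = 0.20737/0.20865 = 0.9939.

Posterior P(H) ≈ 0.994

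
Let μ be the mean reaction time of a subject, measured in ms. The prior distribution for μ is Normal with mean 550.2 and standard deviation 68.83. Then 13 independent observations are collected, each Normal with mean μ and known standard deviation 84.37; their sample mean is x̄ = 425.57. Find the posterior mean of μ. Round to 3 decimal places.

Prior precision 1/τ₀² = 1/68.83² = 0.00021108; data precision n/σ² = 13/84.37² = 0.00182628.
Posterior precision = 0.00021108 + 0.00182628 = 0.00203736.
Posterior mean = (0.00021108·550.2 + 0.00182628·425.57) / 0.00203736 = 438.482.

Posterior mean ≈ 438.482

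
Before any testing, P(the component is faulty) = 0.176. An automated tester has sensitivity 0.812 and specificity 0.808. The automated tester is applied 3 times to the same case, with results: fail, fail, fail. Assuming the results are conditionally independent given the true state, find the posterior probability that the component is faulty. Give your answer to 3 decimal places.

Posterior P(H) ≈ 0.942

Let H be the event that the component is faulty; start with P(H) = 0.176. P('fail'|H) = 0.812, P('fail'|¬H) = 0.192.
Update on result 1 ('fail'): P(H) ← 0.812·0.1760 / (0.812·0.1760 + 0.192·0.8240) = 0.14291/0.30112 = 0.4746.
Update on result 2 ('fail'): P(H) ← 0.812·0.4746 / (0.812·0.4746 + 0.192·0.5254) = 0.38538/0.48625 = 0.7925.
Update on result 3 ('fail'): P(H) ← 0.812·0.7925 / (0.812·0.7925 + 0.192·0.2075) = 0.64355/0.68338 = 0.9417.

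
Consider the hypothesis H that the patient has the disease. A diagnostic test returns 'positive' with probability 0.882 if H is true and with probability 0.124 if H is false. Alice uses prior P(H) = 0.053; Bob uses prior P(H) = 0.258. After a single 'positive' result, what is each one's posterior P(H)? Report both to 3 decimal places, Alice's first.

The likelihood ratio for a 'positive' result is 0.882/0.124 = 7.1129.
Alice: prior odds 0.053/0.947 = 0.055966; posterior odds 0.39808; posterior probability 0.285.
Bob: prior odds 0.258/0.742 = 0.34771; posterior odds 2.4732; posterior probability 0.712.

Alice: 0.285; Bob: 0.712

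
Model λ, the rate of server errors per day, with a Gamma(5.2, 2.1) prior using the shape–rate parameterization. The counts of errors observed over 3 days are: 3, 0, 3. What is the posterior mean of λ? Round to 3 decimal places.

Posterior mean ≈ 2.196

Total count ∑xᵢ = 6 over n = 3 days.
Gamma is conjugate to the Poisson likelihood: posterior is Gamma(shape = 5.2+6 = 11.2, rate = 2.1+3 = 5.1).
Posterior mean = shape/rate = 11.2/5.1 = 2.196.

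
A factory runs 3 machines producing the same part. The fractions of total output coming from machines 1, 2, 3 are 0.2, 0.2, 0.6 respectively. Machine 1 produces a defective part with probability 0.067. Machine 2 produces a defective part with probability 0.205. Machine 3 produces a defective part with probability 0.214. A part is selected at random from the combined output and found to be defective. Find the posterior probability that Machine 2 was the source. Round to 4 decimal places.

P(defective|M1) = 0.067; P(defective|M2) = 0.205; P(defective|M3) = 0.214.
Prior × likelihood for each source: 0.2·0.067=0.01340, 0.2·0.205=0.04100, 0.6·0.214=0.1284. Summing gives P(defective) = 0.18280.
P(Machine 2 | defective) = 0.04100 / 0.18280 = 0.2243.

Posterior probability ≈ 0.2243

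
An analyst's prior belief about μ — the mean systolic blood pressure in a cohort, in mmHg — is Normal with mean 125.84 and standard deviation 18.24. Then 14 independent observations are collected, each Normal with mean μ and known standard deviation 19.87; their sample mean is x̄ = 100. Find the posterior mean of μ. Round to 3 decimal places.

Posterior mean ≈ 102.019

Prior precision 1/τ₀² = 1/18.24² = 0.00300573; data precision n/σ² = 14/19.87² = 0.0354595.
Posterior precision = 0.00300573 + 0.0354595 = 0.0384652.
Posterior mean = (0.00300573·125.84 + 0.0354595·100) / 0.0384652 = 102.019.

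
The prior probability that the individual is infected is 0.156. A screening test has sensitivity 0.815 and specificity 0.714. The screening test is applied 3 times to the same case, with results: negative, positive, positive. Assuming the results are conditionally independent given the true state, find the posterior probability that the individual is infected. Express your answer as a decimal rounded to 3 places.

With H the event that the individual is infected, the joint likelihood of the observed sequence is P(data|H) = 0.185·0.815·0.815 = 0.12288 and P(data|¬H) = 0.714·0.286·0.286 = 0.058402.
Bayes: P(H|data) = 0.156·0.12288 / (0.156·0.12288 + 0.844·0.058402) = 0.019170/0.068461 = 0.2800.

Posterior P(H) ≈ 0.280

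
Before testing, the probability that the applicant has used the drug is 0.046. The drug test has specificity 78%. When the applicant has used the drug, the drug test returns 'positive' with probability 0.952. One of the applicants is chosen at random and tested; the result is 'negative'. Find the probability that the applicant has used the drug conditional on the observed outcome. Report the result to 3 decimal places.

Write H for 'the applicant has used the drug'. Prior odds H:¬H = 0.046/0.954 = 0.048218. For the 'negative' outcome, the likelihood ratio is 0.048/0.78 = 0.061538.
Posterior odds = 0.048218 × 0.061538 = 0.0029673, so P(H|E) = 0.0029673/(1+0.0029673) = 0.003.

P(H | E) ≈ 0.003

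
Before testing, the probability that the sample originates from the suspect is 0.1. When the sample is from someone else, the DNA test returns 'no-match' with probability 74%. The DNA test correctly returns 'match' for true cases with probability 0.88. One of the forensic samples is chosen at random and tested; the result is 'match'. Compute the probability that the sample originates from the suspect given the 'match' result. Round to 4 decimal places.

Write H for 'the sample originates from the suspect'. Prior odds H:¬H = 0.1/0.9 = 0.11111. For the 'match' outcome, the likelihood ratio is 0.88/0.26 = 3.3846.
Posterior odds = 0.11111 × 3.3846 = 0.37607, so P(H|E) = 0.37607/(1+0.37607) = 0.2733.

P(H | E) ≈ 0.2733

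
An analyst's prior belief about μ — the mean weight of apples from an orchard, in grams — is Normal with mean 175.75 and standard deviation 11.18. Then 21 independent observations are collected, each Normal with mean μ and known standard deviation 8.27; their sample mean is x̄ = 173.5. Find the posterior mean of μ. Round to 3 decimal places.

Posterior mean ≈ 173.557

With known σ, the Normal prior is conjugate. Weight on the data is w = (n/σ²)/(n/σ² + 1/τ₀²) = 0.307049/(0.307049+0.00800049) = 0.97461.
Posterior mean = w·x̄ + (1−w)·μ₀ = 0.97461·173.5 + 0.025394·175.75 = 173.557.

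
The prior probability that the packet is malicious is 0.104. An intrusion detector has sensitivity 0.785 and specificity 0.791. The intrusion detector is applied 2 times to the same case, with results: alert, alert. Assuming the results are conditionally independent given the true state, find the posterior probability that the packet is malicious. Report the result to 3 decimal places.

Let H be the event that the packet is malicious; start with P(H) = 0.104. P('alert'|H) = 0.785, P('alert'|¬H) = 0.209.
Update on result 1 ('alert'): P(H) ← 0.785·0.1040 / (0.785·0.1040 + 0.209·0.8960) = 0.081640/0.26890 = 0.3036.
Update on result 2 ('alert'): P(H) ← 0.785·0.3036 / (0.785·0.3036 + 0.209·0.6964) = 0.23833/0.38388 = 0.6208.

Posterior P(H) ≈ 0.621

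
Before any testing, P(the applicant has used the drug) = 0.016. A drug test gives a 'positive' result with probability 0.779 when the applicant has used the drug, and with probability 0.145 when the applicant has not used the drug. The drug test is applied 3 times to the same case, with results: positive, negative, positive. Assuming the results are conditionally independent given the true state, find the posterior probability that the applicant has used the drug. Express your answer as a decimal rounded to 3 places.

With H the event that the applicant has used the drug, the joint likelihood of the observed sequence is P(data|H) = 0.779·0.221·0.779 = 0.13411 and P(data|¬H) = 0.145·0.855·0.145 = 0.017976.
Bayes: P(H|data) = 0.016·0.13411 / (0.016·0.13411 + 0.984·0.017976) = 0.0021458/0.019835 = 0.1082.

Posterior P(H) ≈ 0.108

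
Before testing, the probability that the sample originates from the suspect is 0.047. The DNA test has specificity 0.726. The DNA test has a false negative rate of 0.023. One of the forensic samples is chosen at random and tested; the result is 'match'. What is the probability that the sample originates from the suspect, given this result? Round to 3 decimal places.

P(H | E) ≈ 0.150

Let H be the event that the sample originates from the suspect. P(H) = 0.047, so P(¬H) = 0.953. With E the 'match' result, P(E|H) = 0.977 and P(E|¬H) = 0.274.
P(E) = 0.977·0.047 + 0.274·0.953 = 0.045919 + 0.26112 = 0.30704.
By Bayes' theorem, P(H|E) = 0.045919 / 0.30704 = 0.150.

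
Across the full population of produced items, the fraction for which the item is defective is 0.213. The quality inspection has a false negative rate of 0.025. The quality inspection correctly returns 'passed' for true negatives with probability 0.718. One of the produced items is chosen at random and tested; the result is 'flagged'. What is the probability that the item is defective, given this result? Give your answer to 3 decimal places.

P(H | E) ≈ 0.483

Let H be the event that the item is defective. P(H) = 0.213, so P(¬H) = 0.787. With E the 'flagged' result, P(E|H) = 0.975 and P(E|¬H) = 0.282.
P(E) = 0.975·0.213 + 0.282·0.787 = 0.20767 + 0.22193 = 0.42961.
By Bayes' theorem, P(H|E) = 0.20767 / 0.42961 = 0.483.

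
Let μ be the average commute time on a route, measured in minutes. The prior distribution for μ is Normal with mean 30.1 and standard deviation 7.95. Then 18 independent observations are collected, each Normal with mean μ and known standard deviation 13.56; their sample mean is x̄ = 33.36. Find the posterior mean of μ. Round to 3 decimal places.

Posterior mean ≈ 32.906

Prior precision 1/τ₀² = 1/7.95² = 0.0158222; data precision n/σ² = 18/13.56² = 0.0978933.
Posterior precision = 0.0158222 + 0.0978933 = 0.113715.
Posterior mean = (0.0158222·30.1 + 0.0978933·33.36) / 0.113715 = 32.906.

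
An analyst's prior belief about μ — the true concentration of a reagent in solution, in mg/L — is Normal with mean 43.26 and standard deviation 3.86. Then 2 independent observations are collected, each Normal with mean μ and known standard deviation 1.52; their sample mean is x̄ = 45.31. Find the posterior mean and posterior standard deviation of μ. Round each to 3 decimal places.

Posterior mean ≈ 45.162; posterior SD ≈ 1.035

Prior precision 1/τ₀² = 1/3.86² = 0.0671159; data precision n/σ² = 2/1.52² = 0.865651.
Posterior precision = 0.0671159 + 0.865651 = 0.932767, giving posterior SD = 1/√0.932767 = 1.035.
Posterior mean = (0.0671159·43.26 + 0.865651·45.31) / 0.932767 = 45.162.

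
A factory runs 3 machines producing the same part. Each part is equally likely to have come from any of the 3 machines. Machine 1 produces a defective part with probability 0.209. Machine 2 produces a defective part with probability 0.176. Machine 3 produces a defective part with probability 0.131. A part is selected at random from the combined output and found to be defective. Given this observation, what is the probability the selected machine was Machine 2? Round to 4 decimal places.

Posterior probability ≈ 0.3411

P(defective|M1) = 0.209; P(defective|M2) = 0.176; P(defective|M3) = 0.131.
Prior × likelihood for each source: 0.333333·0.209=0.06967, 0.333333·0.176=0.05867, 0.333333·0.131=0.04367. Summing gives P(defective) = 0.17200.
P(Machine 2 | defective) = 0.05867 / 0.17200 = 0.3411.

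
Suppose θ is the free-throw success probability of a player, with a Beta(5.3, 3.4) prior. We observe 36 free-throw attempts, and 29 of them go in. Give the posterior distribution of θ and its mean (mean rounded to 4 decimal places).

Posterior: Beta(34.3, 10.4); mean ≈ 0.7673

The binomial likelihood is conjugate to the Beta prior: with 29 successes and 7 failures, the posterior is Beta(5.3+29, 3.4+7) = Beta(34.3, 10.4).
Posterior mean = α/(α+β) = 34.3/44.7 = 0.7673.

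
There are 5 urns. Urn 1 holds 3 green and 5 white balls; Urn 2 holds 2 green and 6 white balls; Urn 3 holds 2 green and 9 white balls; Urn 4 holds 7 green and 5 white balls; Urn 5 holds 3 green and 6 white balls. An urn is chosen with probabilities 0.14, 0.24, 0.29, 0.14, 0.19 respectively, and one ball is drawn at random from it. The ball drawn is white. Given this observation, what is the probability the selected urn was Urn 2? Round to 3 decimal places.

Tabulate prior·likelihood by source: [1] prior 0.14, lik 0.625, product 0.08750; [2] prior 0.24, lik 0.75, product 0.1800; [3] prior 0.29, lik 0.8182, product 0.2373; [4] prior 0.14, lik 0.4167, product 0.05833; [5] prior 0.19, lik 0.6667, product 0.1267.
Normalizing constant = 0.68977; the posterior for Urn 2 is its product over the sum, 0.1800/0.68977 = 0.261.

Posterior probability ≈ 0.261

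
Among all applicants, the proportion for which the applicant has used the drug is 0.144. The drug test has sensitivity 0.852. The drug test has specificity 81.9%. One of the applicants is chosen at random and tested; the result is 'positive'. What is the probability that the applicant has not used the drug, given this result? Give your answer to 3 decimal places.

P(¬H | E) ≈ 0.558

Let H be the event that the applicant has used the drug. P(H) = 0.144, so P(¬H) = 0.856. With E the 'positive' result, P(E|H) = 0.852 and P(E|¬H) = 0.181.
P(E) = 0.852·0.144 + 0.181·0.856 = 0.12269 + 0.15494 = 0.27762.
By Bayes' theorem, P(H|E) = 0.12269 / 0.27762 = 0.442. Hence P(¬H|E) = 1 − 0.442 = 0.558.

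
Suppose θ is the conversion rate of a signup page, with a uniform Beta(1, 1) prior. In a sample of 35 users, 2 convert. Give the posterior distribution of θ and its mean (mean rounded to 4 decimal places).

Observing 2 successes and 33 failures updates Beta(1, 1) by adding the success and failure counts to the two shape parameters: α = 1+2 = 3, β = 1+33 = 34.
Posterior mean = α/(α+β) = 3/37 = 0.0811.

Posterior: Beta(3, 34); mean ≈ 0.0811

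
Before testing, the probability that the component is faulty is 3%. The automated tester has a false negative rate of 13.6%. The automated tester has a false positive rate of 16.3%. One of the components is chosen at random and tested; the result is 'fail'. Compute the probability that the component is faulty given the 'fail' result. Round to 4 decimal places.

P(H | E) ≈ 0.1408

Write H for 'the component is faulty'. Prior odds H:¬H = 0.03/0.97 = 0.030928. For the 'fail' outcome, the likelihood ratio is 0.864/0.163 = 5.3006.
Posterior odds = 0.030928 × 5.3006 = 0.16394, so P(H|E) = 0.16394/(1+0.16394) = 0.1408.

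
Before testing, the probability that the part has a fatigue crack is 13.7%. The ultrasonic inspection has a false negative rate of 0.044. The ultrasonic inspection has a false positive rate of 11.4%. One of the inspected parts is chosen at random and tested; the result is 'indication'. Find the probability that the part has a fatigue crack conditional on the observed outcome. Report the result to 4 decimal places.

P(H | E) ≈ 0.5710

Write H for 'the part has a fatigue crack'. Prior odds H:¬H = 0.137/0.863 = 0.15875. For the 'indication' outcome, the likelihood ratio is 0.956/0.114 = 8.3860.
Posterior odds = 0.15875 × 8.3860 = 1.3313, so P(H|E) = 1.3313/(1+1.3313) = 0.5710.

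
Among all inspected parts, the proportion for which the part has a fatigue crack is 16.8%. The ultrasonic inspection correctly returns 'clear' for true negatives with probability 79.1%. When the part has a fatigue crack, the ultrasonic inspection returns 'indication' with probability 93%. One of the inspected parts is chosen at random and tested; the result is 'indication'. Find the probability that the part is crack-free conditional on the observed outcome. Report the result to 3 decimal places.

Write H for 'the part has a fatigue crack'. Prior odds H:¬H = 0.168/0.832 = 0.20192. For the 'indication' outcome, the likelihood ratio is 0.93/0.209 = 4.4498.
Posterior odds = 0.20192 × 4.4498 = 0.89851, so P(H|E) = 0.89851/(1+0.89851) = 0.473. Then P(¬H|E) = 1 − 0.473 = 0.527.

P(¬H | E) ≈ 0.527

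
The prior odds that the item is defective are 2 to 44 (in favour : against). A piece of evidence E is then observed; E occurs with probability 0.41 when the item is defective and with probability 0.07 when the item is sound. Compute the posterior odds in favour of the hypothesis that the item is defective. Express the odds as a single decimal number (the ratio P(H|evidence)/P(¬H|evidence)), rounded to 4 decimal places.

Posterior odds ≈ 0.2662

Prior odds = 2/44 = 0.045455. In log-odds, ln(0.045455) = -3.0910.
Add log likelihood ratio: ln(5.8571) = 1.7677.
Posterior log-odds = -1.3234, so posterior odds = exp(-1.3234) = 0.26623.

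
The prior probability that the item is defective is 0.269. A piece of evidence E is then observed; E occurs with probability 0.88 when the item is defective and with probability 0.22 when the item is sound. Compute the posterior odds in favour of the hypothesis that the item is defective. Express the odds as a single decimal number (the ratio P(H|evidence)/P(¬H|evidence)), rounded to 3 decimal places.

Posterior odds ≈ 1.472

Prior odds = 0.269/(1−0.269) = 0.36799.
Likelihood ratio for E = 0.88/0.22 = 4.0000.
Posterior odds = prior odds × LR = 1.4720.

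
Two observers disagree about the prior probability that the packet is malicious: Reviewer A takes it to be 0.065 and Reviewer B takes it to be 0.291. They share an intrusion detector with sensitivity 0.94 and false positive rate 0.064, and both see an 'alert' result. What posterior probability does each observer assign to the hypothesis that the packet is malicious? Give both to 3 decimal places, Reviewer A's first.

Reviewer A: 0.505; Reviewer B: 0.858

P('+'|H) = 0.94, P('+'|¬H) = 0.064.
Reviewer A: numerator 0.94·0.065 = 0.061100; evidence = 0.061100+0.064·0.935 = 0.12094; posterior = 0.505.
Reviewer B: numerator 0.94·0.291 = 0.27354; evidence = 0.27354+0.064·0.709 = 0.31892; posterior = 0.858.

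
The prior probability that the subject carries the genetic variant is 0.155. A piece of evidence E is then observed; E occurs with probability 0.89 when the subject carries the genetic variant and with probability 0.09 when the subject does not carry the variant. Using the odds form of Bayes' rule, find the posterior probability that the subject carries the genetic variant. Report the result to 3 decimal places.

Posterior probability ≈ 0.645

Prior odds = 0.155/(1−0.155) = 0.18343. In log-odds, ln(0.18343) = -1.6959.
Add log likelihood ratio: ln(9.8889) = 2.2914.
Posterior log-odds = 0.59550, so posterior odds = exp(0.59550) = 1.8139. Converting, P(H|E) = 1.8139/2.8139 = 0.645.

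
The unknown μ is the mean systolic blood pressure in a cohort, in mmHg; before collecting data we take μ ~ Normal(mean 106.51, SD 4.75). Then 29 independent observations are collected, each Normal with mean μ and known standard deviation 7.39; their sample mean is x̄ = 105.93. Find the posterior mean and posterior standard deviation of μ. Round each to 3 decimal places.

Posterior mean ≈ 105.975; posterior SD ≈ 1.318

Prior precision 1/τ₀² = 1/4.75² = 0.0443213; data precision n/σ² = 29/7.39² = 0.531018.
Posterior precision = 0.0443213 + 0.531018 = 0.575339, giving posterior SD = 1/√0.575339 = 1.318.
Posterior mean = (0.0443213·106.51 + 0.531018·105.93) / 0.575339 = 105.975.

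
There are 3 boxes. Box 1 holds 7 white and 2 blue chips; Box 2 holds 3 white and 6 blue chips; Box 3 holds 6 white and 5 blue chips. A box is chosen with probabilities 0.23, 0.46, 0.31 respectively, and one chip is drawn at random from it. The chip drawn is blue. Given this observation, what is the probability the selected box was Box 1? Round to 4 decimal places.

Posterior probability ≈ 0.1025

P(blue|Box 1) = 0.2222; P(blue|Box 2) = 0.6667; P(blue|Box 3) = 0.4545.
Prior × likelihood for each source: 0.23·0.2222=0.05111, 0.46·0.6667=0.3067, 0.31·0.4545=0.1409. Summing gives P(blue) = 0.49869.
P(Box 1 | blue) = 0.05111 / 0.49869 = 0.1025.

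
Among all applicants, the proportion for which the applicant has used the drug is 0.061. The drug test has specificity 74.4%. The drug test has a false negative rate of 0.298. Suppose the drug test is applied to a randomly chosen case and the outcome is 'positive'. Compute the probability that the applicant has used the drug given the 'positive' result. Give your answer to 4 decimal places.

Write H for 'the applicant has used the drug'. Prior odds H:¬H = 0.061/0.939 = 0.064963. For the 'positive' outcome, the likelihood ratio is 0.702/0.256 = 2.7422.
Posterior odds = 0.064963 × 2.7422 = 0.17814, so P(H|E) = 0.17814/(1+0.17814) = 0.1512.

P(H | E) ≈ 0.1512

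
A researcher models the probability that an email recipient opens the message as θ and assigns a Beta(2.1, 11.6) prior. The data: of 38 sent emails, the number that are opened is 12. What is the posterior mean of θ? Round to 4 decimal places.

Posterior mean ≈ 0.2727

The binomial likelihood is conjugate to the Beta prior: with 12 successes and 26 failures, the posterior is Beta(2.1+12, 11.6+26) = Beta(14.1, 37.6).
Posterior mean = α/(α+β) = 14.1/51.7 = 0.2727.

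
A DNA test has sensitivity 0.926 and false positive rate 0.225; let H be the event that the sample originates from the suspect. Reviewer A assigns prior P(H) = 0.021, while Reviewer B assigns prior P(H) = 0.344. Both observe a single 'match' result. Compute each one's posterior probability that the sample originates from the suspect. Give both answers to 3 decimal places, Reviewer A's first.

The likelihood ratio for a 'match' result is 0.926/0.225 = 4.1156.
Reviewer A: prior odds 0.021/0.979 = 0.021450; posterior odds 0.088281; posterior probability 0.081.
Reviewer B: prior odds 0.344/0.656 = 0.52439; posterior odds 2.1582; posterior probability 0.683.

Reviewer A: 0.081; Reviewer B: 0.683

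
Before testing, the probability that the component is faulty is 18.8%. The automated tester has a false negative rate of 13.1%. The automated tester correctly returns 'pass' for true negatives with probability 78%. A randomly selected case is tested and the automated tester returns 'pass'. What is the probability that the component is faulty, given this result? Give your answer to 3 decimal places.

Let H be the event that the component is faulty. P(H) = 0.188, so P(¬H) = 0.812. With E the 'pass' result, P(E|H) = 0.131 and P(E|¬H) = 0.78.
P(E) = 0.131·0.188 + 0.78·0.812 = 0.024628 + 0.63336 = 0.65799.
By Bayes' theorem, P(H|E) = 0.024628 / 0.65799 = 0.037.

P(H | E) ≈ 0.037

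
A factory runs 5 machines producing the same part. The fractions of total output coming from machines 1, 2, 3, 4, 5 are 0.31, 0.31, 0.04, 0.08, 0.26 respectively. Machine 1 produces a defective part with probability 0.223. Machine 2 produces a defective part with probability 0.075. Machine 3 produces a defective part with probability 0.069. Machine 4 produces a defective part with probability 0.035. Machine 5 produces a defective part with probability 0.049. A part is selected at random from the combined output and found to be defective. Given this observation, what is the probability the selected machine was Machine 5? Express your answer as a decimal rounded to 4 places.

Tabulate prior·likelihood by source: [1] prior 0.31, lik 0.223, product 0.06913; [2] prior 0.31, lik 0.075, product 0.02325; [3] prior 0.04, lik 0.069, product 0.002760; [4] prior 0.08, lik 0.035, product 0.002800; [5] prior 0.26, lik 0.049, product 0.01274.
Normalizing constant = 0.11068; the posterior for Machine 5 is its product over the sum, 0.01274/0.11068 = 0.1151.

Posterior probability ≈ 0.1151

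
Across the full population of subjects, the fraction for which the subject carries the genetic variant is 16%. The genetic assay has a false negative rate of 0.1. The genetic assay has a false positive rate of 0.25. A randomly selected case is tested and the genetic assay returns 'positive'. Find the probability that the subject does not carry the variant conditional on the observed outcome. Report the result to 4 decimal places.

P(¬H | E) ≈ 0.5932

Write H for 'the subject carries the genetic variant'. Prior odds H:¬H = 0.16/0.84 = 0.19048. For the 'positive' outcome, the likelihood ratio is 0.9/0.25 = 3.6000.
Posterior odds = 0.19048 × 3.6000 = 0.68571, so P(H|E) = 0.68571/(1+0.68571) = 0.4068. Then P(¬H|E) = 1 − 0.4068 = 0.5932.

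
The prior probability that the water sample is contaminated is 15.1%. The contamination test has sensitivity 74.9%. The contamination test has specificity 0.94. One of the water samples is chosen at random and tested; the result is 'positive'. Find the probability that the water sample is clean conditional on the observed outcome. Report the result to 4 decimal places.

Let H be the event that the water sample is contaminated. P(H) = 0.151, so P(¬H) = 0.849. With E the 'positive' result, P(E|H) = 0.749 and P(E|¬H) = 0.06.
P(E) = 0.749·0.151 + 0.06·0.849 = 0.11310 + 0.050940 = 0.16404.
By Bayes' theorem, P(H|E) = 0.11310 / 0.16404 = 0.6895. Hence P(¬H|E) = 1 − 0.6895 = 0.3105.

P(¬H | E) ≈ 0.3105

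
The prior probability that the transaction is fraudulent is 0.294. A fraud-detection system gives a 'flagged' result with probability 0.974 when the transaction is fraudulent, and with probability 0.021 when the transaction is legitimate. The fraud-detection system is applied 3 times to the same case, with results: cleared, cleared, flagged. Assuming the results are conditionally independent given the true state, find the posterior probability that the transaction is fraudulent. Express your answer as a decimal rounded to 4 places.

Posterior P(H) ≈ 0.0134

Let H be the event that the transaction is fraudulent; start with P(H) = 0.294. P('flagged'|H) = 0.974, P('flagged'|¬H) = 0.021.
Update on result 1 ('cleared'): P(H) ← 0.026·0.2940 / (0.026·0.2940 + 0.979·0.7060) = 0.0076440/0.69882 = 0.0109.
Update on result 2 ('cleared'): P(H) ← 0.026·0.0109 / (0.026·0.0109 + 0.979·0.9891) = 0.00028440/0.96858 = 0.0003.
Update on result 3 ('flagged'): P(H) ← 0.974·0.0003 / (0.974·0.0003 + 0.021·0.9997) = 0.00028599/0.021280 = 0.0134.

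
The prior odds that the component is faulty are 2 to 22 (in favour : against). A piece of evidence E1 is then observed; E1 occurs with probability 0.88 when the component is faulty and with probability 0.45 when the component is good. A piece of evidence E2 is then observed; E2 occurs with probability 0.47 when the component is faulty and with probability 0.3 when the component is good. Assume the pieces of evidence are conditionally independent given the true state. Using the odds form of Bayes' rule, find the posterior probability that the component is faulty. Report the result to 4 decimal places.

Posterior probability ≈ 0.2178

Prior odds = 2/22 = 0.090909. In log-odds, ln(0.090909) = -2.3979.
Add log likelihood ratios: ln(1.9556) + ln(1.5667) = 1.1196.
Posterior log-odds = -1.2783, so posterior odds = exp(-1.2783) = 0.27852. Converting, P(H|E) = 0.27852/1.2785 = 0.2178.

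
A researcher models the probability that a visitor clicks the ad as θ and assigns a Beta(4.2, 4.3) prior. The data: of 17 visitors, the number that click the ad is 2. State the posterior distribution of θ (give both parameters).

Observing 2 successes and 15 failures updates Beta(4.2, 4.3) by adding the success and failure counts to the two shape parameters: α = 4.2+2 = 6.2, β = 4.3+15 = 19.3.

Posterior: Beta(6.2, 19.3)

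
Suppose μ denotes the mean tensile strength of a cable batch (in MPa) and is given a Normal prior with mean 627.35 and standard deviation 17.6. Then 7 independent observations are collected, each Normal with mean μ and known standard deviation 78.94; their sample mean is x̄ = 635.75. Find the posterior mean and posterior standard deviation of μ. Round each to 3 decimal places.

Prior precision 1/τ₀² = 1/17.6² = 0.00322831; data precision n/σ² = 7/78.94² = 0.00112332.
Posterior precision = 0.00322831 + 0.00112332 = 0.00435163, giving posterior SD = 1/√0.00435163 = 15.159.
Posterior mean = (0.00322831·627.35 + 0.00112332·635.75) / 0.00435163 = 629.518.

Posterior mean ≈ 629.518; posterior SD ≈ 15.159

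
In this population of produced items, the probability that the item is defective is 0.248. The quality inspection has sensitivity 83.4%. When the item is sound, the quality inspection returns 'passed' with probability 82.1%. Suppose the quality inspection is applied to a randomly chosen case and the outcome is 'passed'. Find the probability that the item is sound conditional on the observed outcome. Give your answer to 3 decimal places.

Let H be the event that the item is defective. P(H) = 0.248, so P(¬H) = 0.752. With E the 'passed' result, P(E|H) = 0.166 and P(E|¬H) = 0.821.
P(E) = 0.166·0.248 + 0.821·0.752 = 0.041168 + 0.61739 = 0.65856.
By Bayes' theorem, P(H|E) = 0.041168 / 0.65856 = 0.063. Hence P(¬H|E) = 1 − 0.063 = 0.937.

P(¬H | E) ≈ 0.937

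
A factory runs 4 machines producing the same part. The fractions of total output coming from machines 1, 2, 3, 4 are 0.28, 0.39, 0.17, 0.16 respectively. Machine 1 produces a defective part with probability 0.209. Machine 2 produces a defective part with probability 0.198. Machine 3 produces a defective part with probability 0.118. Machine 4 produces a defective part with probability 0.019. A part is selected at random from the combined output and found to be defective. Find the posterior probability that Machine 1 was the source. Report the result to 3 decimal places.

Tabulate prior·likelihood by source: [1] prior 0.28, lik 0.209, product 0.05852; [2] prior 0.39, lik 0.198, product 0.07722; [3] prior 0.17, lik 0.118, product 0.02006; [4] prior 0.16, lik 0.019, product 0.003040.
Normalizing constant = 0.15884; the posterior for Machine 1 is its product over the sum, 0.05852/0.15884 = 0.368.

Posterior probability ≈ 0.368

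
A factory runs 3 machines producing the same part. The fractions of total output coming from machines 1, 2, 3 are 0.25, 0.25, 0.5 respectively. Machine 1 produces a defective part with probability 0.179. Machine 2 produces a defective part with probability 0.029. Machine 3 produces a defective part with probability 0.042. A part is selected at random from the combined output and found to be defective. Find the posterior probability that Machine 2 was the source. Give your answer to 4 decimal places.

Posterior probability ≈ 0.0993

P(defective|M1) = 0.179; P(defective|M2) = 0.029; P(defective|M3) = 0.042.
Prior × likelihood for each source: 0.25·0.179=0.04475, 0.25·0.029=0.007250, 0.5·0.042=0.02100. Summing gives P(defective) = 0.073000.
P(Machine 2 | defective) = 0.007250 / 0.073000 = 0.0993.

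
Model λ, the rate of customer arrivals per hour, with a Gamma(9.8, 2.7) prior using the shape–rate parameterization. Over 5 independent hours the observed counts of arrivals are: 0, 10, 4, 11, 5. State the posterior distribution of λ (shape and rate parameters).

Posterior: Gamma(shape=39.8, rate=7.7)

The Poisson likelihood adds the total count to the shape and the number of exposure periods to the rate. Here ∑xᵢ = 30 and n = 5, so shape 9.8→39.8 and rate 2.7→7.7.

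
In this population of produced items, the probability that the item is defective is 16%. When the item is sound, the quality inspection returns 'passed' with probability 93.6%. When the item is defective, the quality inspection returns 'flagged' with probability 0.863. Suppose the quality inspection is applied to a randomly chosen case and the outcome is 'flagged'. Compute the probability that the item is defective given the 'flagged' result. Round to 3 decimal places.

Let H be the event that the item is defective. P(H) = 0.16, so P(¬H) = 0.84. With E the 'flagged' result, P(E|H) = 0.863 and P(E|¬H) = 0.064.
P(E) = 0.863·0.16 + 0.064·0.84 = 0.13808 + 0.053760 = 0.19184.
By Bayes' theorem, P(H|E) = 0.13808 / 0.19184 = 0.720.

P(H | E) ≈ 0.720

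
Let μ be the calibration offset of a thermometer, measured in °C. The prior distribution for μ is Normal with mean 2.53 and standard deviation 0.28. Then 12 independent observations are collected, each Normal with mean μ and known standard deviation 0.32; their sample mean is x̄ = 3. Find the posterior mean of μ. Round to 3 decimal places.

Posterior mean ≈ 2.954

With known σ, the Normal prior is conjugate. Weight on the data is w = (n/σ²)/(n/σ² + 1/τ₀²) = 117.188/(117.188+12.7551) = 0.90184.
Posterior mean = w·x̄ + (1−w)·μ₀ = 0.90184·3 + 0.098160·2.53 = 2.954.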